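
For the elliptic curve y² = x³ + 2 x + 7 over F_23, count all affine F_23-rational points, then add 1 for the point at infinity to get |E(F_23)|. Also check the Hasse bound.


Affine points = {(5, 2), (5, 21), (8, 11), (8, 12), (9, 8), (9, 15), (11, 7), (11, 16), (15, 10), (15, 13), (16, 8), (16, 15), (17, 3), (17, 20), (19, 2), (19, 21), (21, 8), (21, 15), (22, 2), (22, 21)}; affine count = 20; |E(F_23)| = 21.

Discriminant check: Δ ∝ 4a³ + 27b² = 4·2³ + 27·7² = 4·8 + 27·49 ≡ 21 (mod 23). Nonzero ⇒ E is nonsingular.
For each x ∈ F_23, compute rhs = x³ + 2·x + 7 mod 23, then count y ∈ F_23 with y² ≡ rhs.
  x = 0: rhs = 7, matching y values: none (0 points).
  x = 1: rhs = 10, matching y values: none (0 points).
  x = 2: rhs = 19, matching y values: none (0 points).
  x = 3: rhs = 17, matching y values: none (0 points).
  x = 4: rhs = 10, matching y values: none (0 points).
  x = 5: rhs = 4, matching y values: 2, 21 (2 points).
  x = 6: rhs = 5, matching y values: none (0 points).
  x = 7: rhs = 19, matching y values: none (0 points).
  x = 8: rhs = 6, matching y values: 11, 12 (2 points).
  x = 9: rhs = 18, matching y values: 8, 15 (2 points).
  x = 10: rhs = 15, matching y values: none (0 points).
  x = 11: rhs = 3, matching y values: 7, 16 (2 points).
  x = 12: rhs = 11, matching y values: none (0 points).
  x = 13: rhs = 22, matching y values: none (0 points).
  x = 14: rhs = 19, matching y values: none (0 points).
  x = 15: rhs = 8, matching y values: 10, 13 (2 points).
  x = 16: rhs = 18, matching y values: 8, 15 (2 points).
  x = 17: rhs = 9, matching y values: 3, 20 (2 points).
  x = 18: rhs = 10, matching y values: none (0 points).
  x = 19: rhs = 4, matching y values: 2, 21 (2 points).
  x = 20: rhs = 20, matching y values: none (0 points).
  x = 21: rhs = 18, matching y values: 8, 15 (2 points).
  x = 22: rhs = 4, matching y values: 2, 21 (2 points).
Total affine count: 20.
Full point count |E(F_23)| = 20 + 1 = 21.
Hasse bound: |21 − (23+1)| = |-3| = 3 ≤ 2√23 ≈ 9.5917 ✓.


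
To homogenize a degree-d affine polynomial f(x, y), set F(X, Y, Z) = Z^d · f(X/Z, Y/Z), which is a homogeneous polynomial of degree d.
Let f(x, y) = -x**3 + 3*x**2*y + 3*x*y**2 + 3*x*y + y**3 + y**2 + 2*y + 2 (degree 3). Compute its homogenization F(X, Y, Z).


F(X, Y, Z) = -X**3 + 3*X**2*Y + 3*X*Y**2 + 3*X*Y*Z + Y**3 + Y**2*Z + 2*Y*Z**2 + 2*Z**3

deg(f) = 3.
Substitute x = X/Z, y = Y/Z into f, then multiply by Z^3.
  monomial -1·x^3·y^0 ↦ -1·X^3·Y^0·Z^0.
  monomial 3·x^2·y^1 ↦ 3·X^2·Y^1·Z^0.
  monomial 3·x^1·y^2 ↦ 3·X^1·Y^2·Z^0.
  monomial 3·x^1·y^1 ↦ 3·X^1·Y^1·Z^1.
  monomial 1·x^0·y^3 ↦ 1·X^0·Y^3·Z^0.
  monomial 1·x^0·y^2 ↦ 1·X^0·Y^2·Z^1.
  monomial 2·x^0·y^1 ↦ 2·X^0·Y^1·Z^2.
  monomial 2·x^0·y^0 ↦ 2·X^0·Y^0·Z^3.
Collecting: F(X, Y, Z) = -X**3 + 3*X**2*Y + 3*X*Y**2 + 3*X*Y*Z + Y**3 + Y**2*Z + 2*Y*Z**2 + 2*Z**3.


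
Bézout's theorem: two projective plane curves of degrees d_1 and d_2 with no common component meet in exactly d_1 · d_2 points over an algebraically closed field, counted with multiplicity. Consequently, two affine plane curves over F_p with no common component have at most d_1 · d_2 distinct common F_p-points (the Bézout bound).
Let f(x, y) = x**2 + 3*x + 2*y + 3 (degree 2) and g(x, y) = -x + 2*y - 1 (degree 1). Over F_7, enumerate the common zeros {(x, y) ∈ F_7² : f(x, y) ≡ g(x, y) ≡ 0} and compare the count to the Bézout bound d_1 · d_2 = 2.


Common zeros: {(5, 3)}; count = 1; Bézout bound = 2.

deg(f) = 2, deg(g) = 1, so Bézout bound = 2.
Scan x ∈ F_7. For each x, list the y ∈ F_7 with f(x, y) ≡ 0 and those with g(x, y) ≡ 0 (mod 7); the common zeros in that column are the intersection.
  x = 0: f ≡ 0 at y ∈ {2}; g ≡ 0 at y ∈ {4}; common: ∅.
  x = 1: f ≡ 0 at y ∈ {0}; g ≡ 0 at y ∈ {1}; common: ∅.
  x = 2: f ≡ 0 at y ∈ {4}; g ≡ 0 at y ∈ {5}; common: ∅.
  x = 3: f ≡ 0 at y ∈ {0}; g ≡ 0 at y ∈ {2}; common: ∅.
  x = 4: f ≡ 0 at y ∈ {2}; g ≡ 0 at y ∈ {6}; common: ∅.
  x = 5: f ≡ 0 at y ∈ {3}; g ≡ 0 at y ∈ {3}; common: {3}.
  x = 6: f ≡ 0 at y ∈ {3}; g ≡ 0 at y ∈ {0}; common: ∅.
Collecting: common zeros = {(5, 3)}, so the count is 1.
Comparison with the Bézout bound: 1 ≤ 2 = deg(f)·deg(g), as expected for curves with no common component (the affine F_7-count falls short of the bound because intersections may lie at infinity, over extension fields, or carry multiplicity).


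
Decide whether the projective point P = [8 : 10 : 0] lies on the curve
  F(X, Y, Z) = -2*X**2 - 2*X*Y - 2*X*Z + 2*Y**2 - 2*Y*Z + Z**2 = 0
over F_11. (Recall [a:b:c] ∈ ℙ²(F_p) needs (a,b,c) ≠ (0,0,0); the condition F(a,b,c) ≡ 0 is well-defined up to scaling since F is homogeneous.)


F(8,10,0) ≡ 0 (mod 11); P is on the curve.

Evaluate F(8, 10, 0) term-by-term (mod 11).
  -2*X**2 ↦ -2·64·1·1 = -128
  -2*X*Y ↦ -2·8·10·1 = -160
  -2*X*Z ↦ -2·8·1·0 = 0
  2*Y**2 ↦ 2·1·100·1 = 200
  -2*Y*Z ↦ -2·1·10·0 = 0
  Z**2 ↦ 1·1·1·0 = 0
Sum: F(8, 10, 0) = (-128) + (-160) + (0) + (200) + (0) + (0) = -88.
Reducing mod 11: -88 ≡ 0 (mod 11).
Since F(a, b, c) ≡ 0 (mod 11), P lies on the curve.


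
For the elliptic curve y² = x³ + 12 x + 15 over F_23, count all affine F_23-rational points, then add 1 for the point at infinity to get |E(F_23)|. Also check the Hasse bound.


Affine points = {(2, 1), (2, 22), (3, 3), (3, 20), (4, 9), (4, 14), (5, 4), (5, 19), (6, 2), (6, 21), (8, 5), (8, 18), (9, 1), (9, 22), (10, 10), (10, 13), (11, 11), (11, 12), (12, 1), (12, 22), (14, 11), (14, 12), (16, 5), (16, 18), (17, 7), (17, 16), (19, 8), (19, 15), (21, 11), (21, 12), (22, 5), (22, 18)}; affine count = 32; |E(F_23)| = 33.

Discriminant check: Δ ∝ 4a³ + 27b² = 4·12³ + 27·15² = 4·1728 + 27·225 ≡ 15 (mod 23). Nonzero ⇒ E is nonsingular.
For each x ∈ F_23, compute rhs = x³ + 12·x + 15 mod 23, then count y ∈ F_23 with y² ≡ rhs.
  x = 0: rhs = 15, matching y values: none (0 points).
  x = 1: rhs = 5, matching y values: none (0 points).
  x = 2: rhs = 1, matching y values: 1, 22 (2 points).
  x = 3: rhs = 9, matching y values: 3, 20 (2 points).
  x = 4: rhs = 12, matching y values: 9, 14 (2 points).
  x = 5: rhs = 16, matching y values: 4, 19 (2 points).
  x = 6: rhs = 4, matching y values: 2, 21 (2 points).
  x = 7: rhs = 5, matching y values: none (0 points).
  x = 8: rhs = 2, matching y values: 5, 18 (2 points).
  x = 9: rhs = 1, matching y values: 1, 22 (2 points).
  x = 10: rhs = 8, matching y values: 10, 13 (2 points).
  x = 11: rhs = 6, matching y values: 11, 12 (2 points).
  x = 12: rhs = 1, matching y values: 1, 22 (2 points).
  x = 13: rhs = 22, matching y values: none (0 points).
  x = 14: rhs = 6, matching y values: 11, 12 (2 points).
  x = 15: rhs = 5, matching y values: none (0 points).
  x = 16: rhs = 2, matching y values: 5, 18 (2 points).
  x = 17: rhs = 3, matching y values: 7, 16 (2 points).
  x = 18: rhs = 14, matching y values: none (0 points).
  x = 19: rhs = 18, matching y values: 8, 15 (2 points).
  x = 20: rhs = 21, matching y values: none (0 points).
  x = 21: rhs = 6, matching y values: 11, 12 (2 points).
  x = 22: rhs = 2, matching y values: 5, 18 (2 points).
Total affine count: 32.
Full point count |E(F_23)| = 32 + 1 = 33.
Hasse bound: |33 − (23+1)| = |9| = 9 ≤ 2√23 ≈ 9.5917 ✓.


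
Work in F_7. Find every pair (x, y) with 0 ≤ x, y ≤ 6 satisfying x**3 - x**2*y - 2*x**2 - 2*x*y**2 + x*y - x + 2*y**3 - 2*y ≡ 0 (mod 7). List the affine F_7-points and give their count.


Affine F_7-points: {(0, 0), (0, 1), (0, 6), (1, 3), (4, 0), (4, 4), (5, 0), (6, 2)}; count = 8.

For each of the 49 pairs (x, y) ∈ F_7², evaluate f(x, y) mod 7. Record the zeros.
  x = 0: [0↦0, 1↦0, 2↦5, 3↦6, 4↦1, 5↦2, 6↦0]  zeros at y ∈ {0, 1, 6}
  x = 1: [0↦5, 1↦3, 2↦2, 3↦0, 4↦2, 5↦6, 6↦3]  zeros at y ∈ {3}
  x = 2: [0↦5, 1↦6, 2↦4, 3↦4, 4↦4, 5↦2, 6↦3]  zeros at y ∈ ∅
  x = 3: [0↦6, 1↦1, 2↦3, 3↦3, 4↦6, 5↦3, 6↦6]  zeros at y ∈ ∅
  x = 4: [0↦0, 1↦1, 2↦5, 3↦3, 4↦0, 5↦1, 6↦4]  zeros at y ∈ {0, 4}
  x = 5: [0↦0, 1↦5, 2↦2, 3↦3, 4↦6, 5↦2, 6↦3]  zeros at y ∈ {0}
  x = 6: [0↦5, 1↦5, 2↦0, 3↦2, 4↦2, 5↦5, 6↦2]  zeros at y ∈ {2}
Collecting zeros: affine points = {(0, 0), (0, 1), (0, 6), (1, 3), (4, 0), (4, 4), (5, 0), (6, 2)}.
Total count |C(F_7)_aff| = 8.


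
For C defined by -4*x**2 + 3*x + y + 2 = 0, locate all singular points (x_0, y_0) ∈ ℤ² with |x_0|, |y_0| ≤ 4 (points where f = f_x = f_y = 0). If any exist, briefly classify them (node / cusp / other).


No singular points in the scanned grid; C is smooth there.

Compute partial derivatives:
  f_x = 3 - 8*x.
  f_y = 1.
f_y = 1 is a nonzero constant, so f_y never vanishes: no point (x, y) can satisfy f = f_x = f_y = 0. In particular no (x, y) ∈ {−4, ..., 4}² is singular; the curve is smooth.


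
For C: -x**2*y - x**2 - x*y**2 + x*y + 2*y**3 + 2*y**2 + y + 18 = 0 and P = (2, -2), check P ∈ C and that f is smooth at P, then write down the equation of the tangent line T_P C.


Tangent line at P: -2*x + 23*y + 50 = 0.

Step 1: f(2, -2) = 0, so P lies on C.
Step 2: partial derivatives
  f_x(x, y) = -2*x*y - 2*x - y**2 + y, f_y(x, y) = -x**2 - 2*x*y + x + 6*y**2 + 4*y + 1.
  f_x(P) = -2, f_y(P) = 23 (gradient nonzero, so P is smooth).
Step 3: tangent line at P: -2·(x − 2) + 23·(y − -2) = 0.
Expanding: -2*x + 23*y + 50 = 0.


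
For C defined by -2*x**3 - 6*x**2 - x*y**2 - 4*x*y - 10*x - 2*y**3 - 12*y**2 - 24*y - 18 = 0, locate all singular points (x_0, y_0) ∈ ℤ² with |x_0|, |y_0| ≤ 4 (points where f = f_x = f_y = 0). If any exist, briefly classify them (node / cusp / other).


Singular points: {(-1, -2)}; classification: cusp.

Compute partial derivatives:
  f_x = -6*x**2 - 12*x - y**2 - 4*y - 10.
  f_y = -2*x*y - 4*x - 6*y**2 - 24*y - 24.
Scan x_0 ∈ {−4, ..., 4}. For each x_0, f_y(x_0, y) is a polynomial in y; find its integer roots y ∈ {−4, ..., 4}, then test f_x and f at those candidates.
  x = -4: f_y(-4, y) = -6*y**2 - 16*y - 8; vanishes at y ∈ {-2}. (-4, -2): f_x = -54 ≠ 0.
  x = -3: f_y(-3, y) = -6*y**2 - 18*y - 12; vanishes at y ∈ {-2, -1}. (-3, -2): f_x = -24 ≠ 0; (-3, -1): f_x = -25 ≠ 0.
  x = -2: f_y(-2, y) = -6*y**2 - 20*y - 16; vanishes at y ∈ {-2}. (-2, -2): f_x = -6 ≠ 0.
  x = -1: f_y(-1, y) = -6*y**2 - 22*y - 20; vanishes at y ∈ {-2}. (-1, -2): f_x = 0, f = 0 — SINGULAR.
  x = 0: f_y(0, y) = -6*y**2 - 24*y - 24; vanishes at y ∈ {-2}. (0, -2): f_x = -6 ≠ 0.
  x = 1: f_y(1, y) = -6*y**2 - 26*y - 28; vanishes at y ∈ {-2}. (1, -2): f_x = -24 ≠ 0.
  x = 2: f_y(2, y) = -6*y**2 - 28*y - 32; vanishes at y ∈ {-2}. (2, -2): f_x = -54 ≠ 0.
  x = 3: f_y(3, y) = -6*y**2 - 30*y - 36; vanishes at y ∈ {-3, -2}. (3, -3): f_x = -97 ≠ 0; (3, -2): f_x = -96 ≠ 0.
  x = 4: f_y(4, y) = -6*y**2 - 32*y - 40; vanishes at y ∈ {-2}. (4, -2): f_x = -150 ≠ 0.
Only singular point on the grid: (-1, -2).
Classify: substitute x = -1 + u, y = -2 + v and expand: f = -2*u**3 - u*v**2 - 2*v**3 + v**2.
No constant or linear terms (consistent with a singular point). Quadratic part: v**2. Cubic part: -2*u**3 - u*v**2 - 2*v**3.
The quadratic part v**2 is a perfect square, so there is a single (double) tangent line v = 0, i.e. y = -2. Restricting the cubic part to that line (v = 0) leaves -2*u**3 ≠ 0, so f is not divisible by v and the branch is v² ≈ 2*u**3 to lowest order — this is a cusp.
Classification: cusp.


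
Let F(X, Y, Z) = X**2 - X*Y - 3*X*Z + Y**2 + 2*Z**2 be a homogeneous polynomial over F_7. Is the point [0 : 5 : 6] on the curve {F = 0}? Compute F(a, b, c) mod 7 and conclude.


F(0,5,6) ≡ 6 (mod 7); P is NOT on the curve.

Evaluate F(0, 5, 6) term-by-term (mod 7).
  X**2 ↦ 1·0·1·1 = 0
  -X*Y ↦ -1·0·5·1 = 0
  -3*X*Z ↦ -3·0·1·6 = 0
  Y**2 ↦ 1·1·25·1 = 25
  2*Z**2 ↦ 2·1·1·36 = 72
Sum: F(0, 5, 6) = (0) + (0) + (0) + (25) + (72) = 97.
Reducing mod 7: 97 ≡ 6 (mod 7).
Since F(a, b, c) ≡ 6 ≠ 0 (mod 7), P does NOT lie on the curve.


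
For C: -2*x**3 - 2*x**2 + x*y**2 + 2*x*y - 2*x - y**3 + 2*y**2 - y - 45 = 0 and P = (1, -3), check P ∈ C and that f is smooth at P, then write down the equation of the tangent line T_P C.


Tangent line at P: -9*x - 44*y - 123 = 0.

Step 1: f(1, -3) = 0, so P lies on C.
Step 2: partial derivatives
  f_x(x, y) = -6*x**2 - 4*x + y**2 + 2*y - 2, f_y(x, y) = 2*x*y + 2*x - 3*y**2 + 4*y - 1.
  f_x(P) = -9, f_y(P) = -44 (gradient nonzero, so P is smooth).
Step 3: tangent line at P: -9·(x − 1) + -44·(y − -3) = 0.
Expanding: -9*x - 44*y - 123 = 0.


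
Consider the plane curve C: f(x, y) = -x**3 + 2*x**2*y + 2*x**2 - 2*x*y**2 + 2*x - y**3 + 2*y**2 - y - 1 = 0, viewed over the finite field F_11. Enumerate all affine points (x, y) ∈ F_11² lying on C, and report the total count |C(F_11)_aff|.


Affine F_11-points: {(0, 7), (1, 3), (2, 9), (5, 0), (7, 7), (8, 5), (8, 9), (9, 0), (9, 7), (9, 10), (10, 0), (10, 6), (10, 9)}; count = 13.

For each of the 121 pairs (x, y) ∈ F_11², evaluate f(x, y) mod 11. Record the zeros.
  x = 0: [0↦10, 1↦10, 2↦8, 3↦9, 4↦7, 5↦7, 6↦3, 7↦0, 8↦3, 9↦6, 10↦3]  zeros at y ∈ {7}
  x = 1: [0↦2, 1↦2, 2↦7, 3↦0, 4↦8, 5↦3, 6↦1, 7↦7, 8↦4, 9↦8, 10↦2]  zeros at y ∈ {3}
  x = 2: [0↦3, 1↦7, 2↦1, 3↦1, 4↦1, 5↦6, 6↦10, 7↦7, 8↦2, 9↦0, 10↦6]  zeros at y ∈ {9}
  x = 3: [0↦7, 1↦8, 2↦6, 3↦6, 4↦2, 5↦10, 6↦2, 7↦5, 8↦2, 9↦9, 10↦9]  zeros at y ∈ ∅
  x = 4: [0↦8, 1↦10, 2↦5, 3↦9, 4↦5, 5↦9, 6↦4, 7↦6, 8↦9, 9↦7, 10↦5]  zeros at y ∈ ∅
  x = 5: [0↦0, 1↦7, 2↦3, 3↦4, 4↦4, 5↦8, 6↦10, 7↦4, 8↦6, 9↦10, 10↦10]  zeros at y ∈ {0}
  x = 6: [0↦10, 1↦4, 2↦5, 3↦7, 4↦4, 5↦1, 6↦3, 7↦4, 8↦9, 9↦1, 10↦7]  zeros at y ∈ ∅
  x = 7: [0↦10, 1↦6, 2↦5, 3↦1, 4↦10, 5↦4, 6↦10, 7↦0, 8↦1, 9↦7, 10↦1]  zeros at y ∈ {7}
  x = 8: [0↦5, 1↦7, 2↦8, 3↦2, 4↦5, 5↦0, 6↦3, 7↦8, 8↦9, 9↦0, 10↦8]  zeros at y ∈ {5, 9}
  x = 9: [0↦0, 1↦1, 2↦8, 3↦4, 4↦5, 5↦5, 6↦9, 7↦0, 8↦5, 9↦7, 10↦0]  zeros at y ∈ {0, 7, 10}
  x = 10: [0↦0, 1↦4, 2↦10, 3↦1, 4↦4, 5↦2, 6↦0, 7↦3, 8↦5, 9↦0, 10↦4]  zeros at y ∈ {0, 6, 9}
Collecting zeros: affine points = {(0, 7), (1, 3), (2, 9), (5, 0), (7, 7), (8, 5), (8, 9), (9, 0), (9, 7), (9, 10), (10, 0), (10, 6), (10, 9)}.
Total count |C(F_11)_aff| = 13.


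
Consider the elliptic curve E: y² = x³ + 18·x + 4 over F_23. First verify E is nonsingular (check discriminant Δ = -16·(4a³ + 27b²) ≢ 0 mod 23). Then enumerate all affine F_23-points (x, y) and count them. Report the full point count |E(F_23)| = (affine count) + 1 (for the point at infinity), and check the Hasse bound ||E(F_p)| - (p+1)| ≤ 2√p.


Affine points = {(0, 2), (0, 21), (1, 0), (2, 5), (2, 18), (3, 4), (3, 19), (4, 5), (4, 18), (5, 9), (5, 14), (6, 11), (6, 12), (7, 6), (7, 17), (8, 4), (8, 19), (12, 4), (12, 19), (16, 8), (16, 15), (17, 5), (17, 18), (19, 11), (19, 12), (21, 11), (21, 12), (22, 10), (22, 13)}; affine count = 29; |E(F_23)| = 30.

Discriminant check: Δ ∝ 4a³ + 27b² = 4·18³ + 27·4² = 4·5832 + 27·16 ≡ 1 (mod 23). Nonzero ⇒ E is nonsingular.
For each x ∈ F_23, compute rhs = x³ + 18·x + 4 mod 23, then count y ∈ F_23 with y² ≡ rhs.
  x = 0: rhs = 4, matching y values: 2, 21 (2 points).
  x = 1: rhs = 0, matching y values: 0 (1 points).
  x = 2: rhs = 2, matching y values: 5, 18 (2 points).
  x = 3: rhs = 16, matching y values: 4, 19 (2 points).
  x = 4: rhs = 2, matching y values: 5, 18 (2 points).
  x = 5: rhs = 12, matching y values: 9, 14 (2 points).
  x = 6: rhs = 6, matching y values: 11, 12 (2 points).
  x = 7: rhs = 13, matching y values: 6, 17 (2 points).
  x = 8: rhs = 16, matching y values: 4, 19 (2 points).
  x = 9: rhs = 21, matching y values: none (0 points).
  x = 10: rhs = 11, matching y values: none (0 points).
  x = 11: rhs = 15, matching y values: none (0 points).
  x = 12: rhs = 16, matching y values: 4, 19 (2 points).
  x = 13: rhs = 20, matching y values: none (0 points).
  x = 14: rhs = 10, matching y values: none (0 points).
  x = 15: rhs = 15, matching y values: none (0 points).
  x = 16: rhs = 18, matching y values: 8, 15 (2 points).
  x = 17: rhs = 2, matching y values: 5, 18 (2 points).
  x = 18: rhs = 19, matching y values: none (0 points).
  x = 19: rhs = 6, matching y values: 11, 12 (2 points).
  x = 20: rhs = 15, matching y values: none (0 points).
  x = 21: rhs = 6, matching y values: 11, 12 (2 points).
  x = 22: rhs = 8, matching y values: 10, 13 (2 points).
Total affine count: 29.
Full point count |E(F_23)| = 29 + 1 = 30.
Hasse bound: |30 − (23+1)| = |6| = 6 ≤ 2√23 ≈ 9.5917 ✓.


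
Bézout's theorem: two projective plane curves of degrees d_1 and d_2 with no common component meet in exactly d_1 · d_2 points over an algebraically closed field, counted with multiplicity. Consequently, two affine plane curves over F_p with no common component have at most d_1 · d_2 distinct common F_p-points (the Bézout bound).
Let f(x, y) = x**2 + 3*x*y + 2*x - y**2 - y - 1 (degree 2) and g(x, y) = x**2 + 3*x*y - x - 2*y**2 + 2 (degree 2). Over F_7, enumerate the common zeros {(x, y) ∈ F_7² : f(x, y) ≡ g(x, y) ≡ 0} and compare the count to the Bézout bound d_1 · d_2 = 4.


Common zeros: ∅; count = 0; Bézout bound = 4.

deg(f) = 2, deg(g) = 2, so Bézout bound = 4.
Scan x ∈ F_7. For each x, list the y ∈ F_7 with f(x, y) ≡ 0 and those with g(x, y) ≡ 0 (mod 7); the common zeros in that column are the intersection.
  x = 0: f ≡ 0 at y ∈ {2, 4}; g ≡ 0 at y ∈ {1, 6}; common: ∅.
  x = 1: f ≡ 0 at y ∈ ∅; g ≡ 0 at y ∈ {2, 3}; common: ∅.
  x = 2: f ≡ 0 at y ∈ {0, 5}; g ≡ 0 at y ∈ ∅; common: ∅.
  x = 3: f ≡ 0 at y ∈ {0, 1}; g ≡ 0 at y ∈ ∅; common: ∅.
  x = 4: f ≡ 0 at y ∈ ∅; g ≡ 0 at y ∈ {0, 6}; common: ∅.
  x = 5: f ≡ 0 at y ∈ ∅; g ≡ 0 at y ∈ {1, 3}; common: ∅.
  x = 6: f ≡ 0 at y ∈ {1, 2}; g ≡ 0 at y ∈ ∅; common: ∅.
Collecting: common zeros = ∅, so the count is 0.
Comparison with the Bézout bound: 0 ≤ 4 = deg(f)·deg(g), as expected for curves with no common component (the affine F_7-count falls short of the bound because intersections may lie at infinity, over extension fields, or carry multiplicity).


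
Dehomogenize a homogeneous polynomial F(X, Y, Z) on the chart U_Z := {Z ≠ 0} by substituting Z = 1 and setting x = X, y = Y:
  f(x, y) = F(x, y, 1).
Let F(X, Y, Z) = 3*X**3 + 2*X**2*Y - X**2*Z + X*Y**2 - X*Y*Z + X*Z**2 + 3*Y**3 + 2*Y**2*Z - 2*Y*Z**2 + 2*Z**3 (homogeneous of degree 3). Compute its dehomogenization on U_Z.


f(x, y) = 3*x**3 + 2*x**2*y - x**2 + x*y**2 - x*y + x + 3*y**3 + 2*y**2 - 2*y + 2

On U_Z we set Z = 1. Each monomial c·X^i·Y^j·Z^k in F becomes c·x^i·y^j·1^k = c·x^i·y^j.
Substituting Z = 1: F(X, Y, 1) = 3*x**3 + 2*x**2*y - x**2 + x*y**2 - x*y + x + 3*y**3 + 2*y**2 - 2*y + 2.
Note: deg(f) ≤ deg(F) = 3; strict inequality happens when F is divisible by Z (lost terms).


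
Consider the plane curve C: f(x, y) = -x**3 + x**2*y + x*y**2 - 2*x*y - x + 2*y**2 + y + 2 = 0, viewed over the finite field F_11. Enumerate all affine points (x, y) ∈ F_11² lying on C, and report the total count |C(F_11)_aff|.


Affine F_11-points: {(1, 0), (3, 2), (3, 6), (4, 0), (4, 4), (5, 6), (5, 9), (6, 0), (6, 1), (9, 6), (10, 9)}; count = 11.

For each of the 121 pairs (x, y) ∈ F_11², evaluate f(x, y) mod 11. Record the zeros.
  x = 0: [0↦2, 1↦5, 2↦1, 3↦1, 4↦5, 5↦2, 6↦3, 7↦8, 8↦6, 9↦8, 10↦3]  zeros at y ∈ ∅
  x = 1: [0↦0, 1↦3, 2↦1, 3↦5, 4↦4, 5↦9, 6↦9, 7↦4, 8↦5, 9↦1, 10↦3]  zeros at y ∈ {0}
  x = 2: [0↦3, 1↦8, 2↦10, 3↦9, 4↦5, 5↦9, 6↦10, 7↦8, 8↦3, 9↦6, 10↦6]  zeros at y ∈ ∅
  x = 3: [0↦5, 1↦3, 2↦0, 3↦7, 4↦2, 5↦7, 6↦0, 7↦3, 8↦5, 9↦6, 10↦6]  zeros at y ∈ {2, 6}
  x = 4: [0↦0, 1↦4, 2↦9, 3↦4, 4↦0, 5↦8, 6↦6, 7↦5, 8↦5, 9↦6, 10↦8]  zeros at y ∈ {0, 4}
  x = 5: [0↦4, 1↦5, 2↦9, 3↦5, 4↦4, 5↦6, 6↦0, 7↦8, 8↦8, 9↦0, 10↦6]  zeros at y ∈ {6, 9}
  x = 6: [0↦0, 1↦0, 2↦5, 3↦4, 4↦8, 5↦6, 6↦9, 7↦6, 8↦8, 9↦4, 10↦5]  zeros at y ∈ {0, 1}
  x = 7: [0↦4, 1↦5, 2↦2, 3↦6, 4↦6, 5↦2, 6↦5, 7↦4, 8↦10, 9↦1, 10↦10]  zeros at y ∈ ∅
  x = 8: [0↦10, 1↦3, 2↦5, 3↦5, 4↦3, 5↦10, 6↦4, 7↦7, 8↦8, 9↦7, 10↦4]  zeros at y ∈ ∅
  x = 9: [0↦1, 1↦10, 2↦8, 3↦6, 4↦4, 5↦2, 6↦0, 7↦9, 8↦7, 9↦5, 10↦3]  zeros at y ∈ {6}
  x = 10: [0↦4, 1↦9, 2↦5, 3↦3, 4↦3, 5↦5, 6↦9, 7↦4, 8↦1, 9↦0, 10↦1]  zeros at y ∈ {9}
Collecting zeros: affine points = {(1, 0), (3, 2), (3, 6), (4, 0), (4, 4), (5, 6), (5, 9), (6, 0), (6, 1), (9, 6), (10, 9)}.
Total count |C(F_11)_aff| = 11.


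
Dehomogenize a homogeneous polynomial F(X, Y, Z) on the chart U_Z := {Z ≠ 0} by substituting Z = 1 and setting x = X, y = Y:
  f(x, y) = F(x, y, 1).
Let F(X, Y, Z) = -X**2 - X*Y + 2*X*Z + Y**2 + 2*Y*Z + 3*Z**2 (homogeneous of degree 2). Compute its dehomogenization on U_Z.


f(x, y) = -x**2 - x*y + 2*x + y**2 + 2*y + 3

On U_Z we set Z = 1. Each monomial c·X^i·Y^j·Z^k in F becomes c·x^i·y^j·1^k = c·x^i·y^j.
Substituting Z = 1: F(X, Y, 1) = -x**2 - x*y + 2*x + y**2 + 2*y + 3.
Note: deg(f) ≤ deg(F) = 2; strict inequality happens when F is divisible by Z (lost terms).


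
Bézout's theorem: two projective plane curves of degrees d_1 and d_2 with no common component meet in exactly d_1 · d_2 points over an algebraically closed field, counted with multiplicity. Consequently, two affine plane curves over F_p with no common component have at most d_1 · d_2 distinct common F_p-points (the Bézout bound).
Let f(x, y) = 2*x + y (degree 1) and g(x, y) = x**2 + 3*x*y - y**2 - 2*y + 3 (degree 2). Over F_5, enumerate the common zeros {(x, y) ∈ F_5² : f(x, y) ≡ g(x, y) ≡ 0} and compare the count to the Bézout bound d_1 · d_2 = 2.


Common zeros: {(2, 1), (4, 2)}; count = 2; Bézout bound = 2.

deg(f) = 1, deg(g) = 2, so Bézout bound = 2.
Scan x ∈ F_5. For each x, list the y ∈ F_5 with f(x, y) ≡ 0 and those with g(x, y) ≡ 0 (mod 5); the common zeros in that column are the intersection.
  x = 0: f ≡ 0 at y ∈ {0}; g ≡ 0 at y ∈ {1, 2}; common: ∅.
  x = 1: f ≡ 0 at y ∈ {3}; g ≡ 0 at y ∈ ∅; common: ∅.
  x = 2: f ≡ 0 at y ∈ {1}; g ≡ 0 at y ∈ {1, 3}; common: {1}.
  x = 3: f ≡ 0 at y ∈ {4}; g ≡ 0 at y ∈ ∅; common: ∅.
  x = 4: f ≡ 0 at y ∈ {2}; g ≡ 0 at y ∈ {2, 3}; common: {2}.
Collecting: common zeros = {(2, 1), (4, 2)}, so the count is 2.
Comparison with the Bézout bound: 2 ≤ 2 = deg(f)·deg(g), as expected for curves with no common component (the bound is attained).


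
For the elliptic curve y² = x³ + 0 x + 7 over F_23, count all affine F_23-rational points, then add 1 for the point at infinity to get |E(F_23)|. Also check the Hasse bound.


Affine points = {(1, 10), (1, 13), (4, 5), (4, 18), (6, 4), (6, 19), (8, 6), (8, 17), (9, 0), (10, 8), (10, 15), (11, 2), (11, 21), (15, 1), (15, 22), (16, 3), (16, 20), (19, 9), (19, 14), (20, 7), (20, 16), (22, 11), (22, 12)}; affine count = 23; |E(F_23)| = 24.

Discriminant check: Δ ∝ 4a³ + 27b² = 4·0³ + 27·7² = 4·0 + 27·49 ≡ 12 (mod 23). Nonzero ⇒ E is nonsingular.
For each x ∈ F_23, compute rhs = x³ + 0·x + 7 mod 23, then count y ∈ F_23 with y² ≡ rhs.
  x = 0: rhs = 7, matching y values: none (0 points).
  x = 1: rhs = 8, matching y values: 10, 13 (2 points).
  x = 2: rhs = 15, matching y values: none (0 points).
  x = 3: rhs = 11, matching y values: none (0 points).
  x = 4: rhs = 2, matching y values: 5, 18 (2 points).
  x = 5: rhs = 17, matching y values: none (0 points).
  x = 6: rhs = 16, matching y values: 4, 19 (2 points).
  x = 7: rhs = 5, matching y values: none (0 points).
  x = 8: rhs = 13, matching y values: 6, 17 (2 points).
  x = 9: rhs = 0, matching y values: 0 (1 points).
  x = 10: rhs = 18, matching y values: 8, 15 (2 points).
  x = 11: rhs = 4, matching y values: 2, 21 (2 points).
  x = 12: rhs = 10, matching y values: none (0 points).
  x = 13: rhs = 19, matching y values: none (0 points).
  x = 14: rhs = 14, matching y values: none (0 points).
  x = 15: rhs = 1, matching y values: 1, 22 (2 points).
  x = 16: rhs = 9, matching y values: 3, 20 (2 points).
  x = 17: rhs = 21, matching y values: none (0 points).
  x = 18: rhs = 20, matching y values: none (0 points).
  x = 19: rhs = 12, matching y values: 9, 14 (2 points).
  x = 20: rhs = 3, matching y values: 7, 16 (2 points).
  x = 21: rhs = 22, matching y values: none (0 points).
  x = 22: rhs = 6, matching y values: 11, 12 (2 points).
Total affine count: 23.
Full point count |E(F_23)| = 23 + 1 = 24.
Hasse bound: |24 − (23+1)| = |0| = 0 ≤ 2√23 ≈ 9.5917 ✓.


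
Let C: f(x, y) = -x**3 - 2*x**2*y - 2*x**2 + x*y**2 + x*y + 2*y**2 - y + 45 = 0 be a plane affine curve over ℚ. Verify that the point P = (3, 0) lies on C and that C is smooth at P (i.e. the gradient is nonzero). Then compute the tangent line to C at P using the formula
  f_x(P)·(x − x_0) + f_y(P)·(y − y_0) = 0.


Tangent line at P: -39*x - 16*y + 117 = 0.

Step 1: f(3, 0) = 0, so P lies on C.
Step 2: partial derivatives
  f_x(x, y) = -3*x**2 - 4*x*y - 4*x + y**2 + y, f_y(x, y) = -2*x**2 + 2*x*y + x + 4*y - 1.
  f_x(P) = -39, f_y(P) = -16 (gradient nonzero, so P is smooth).
Step 3: tangent line at P: -39·(x − 3) + -16·(y − 0) = 0.
Expanding: -39*x - 16*y + 117 = 0.


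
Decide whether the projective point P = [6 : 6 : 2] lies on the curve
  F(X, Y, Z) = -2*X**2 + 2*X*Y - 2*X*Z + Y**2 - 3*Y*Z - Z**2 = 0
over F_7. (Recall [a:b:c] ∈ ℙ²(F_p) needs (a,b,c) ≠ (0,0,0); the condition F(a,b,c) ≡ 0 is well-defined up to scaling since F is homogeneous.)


F(6,6,2) ≡ 0 (mod 7); P is on the curve.

Evaluate F(6, 6, 2) term-by-term (mod 7).
  -2*X**2 ↦ -2·36·1·1 = -72
  2*X*Y ↦ 2·6·6·1 = 72
  -2*X*Z ↦ -2·6·1·2 = -24
  Y**2 ↦ 1·1·36·1 = 36
  -3*Y*Z ↦ -3·1·6·2 = -36
  -Z**2 ↦ -1·1·1·4 = -4
Sum: F(6, 6, 2) = (-72) + (72) + (-24) + (36) + (-36) + (-4) = -28.
Reducing mod 7: -28 ≡ 0 (mod 7).
Since F(a, b, c) ≡ 0 (mod 7), P lies on the curve.


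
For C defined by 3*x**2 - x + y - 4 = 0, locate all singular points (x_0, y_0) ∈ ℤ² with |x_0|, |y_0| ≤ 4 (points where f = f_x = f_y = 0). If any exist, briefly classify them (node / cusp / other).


No singular points in the scanned grid; C is smooth there.

Compute partial derivatives:
  f_x = 6*x - 1.
  f_y = 1.
f_y = 1 is a nonzero constant, so f_y never vanishes: no point (x, y) can satisfy f = f_x = f_y = 0. In particular no (x, y) ∈ {−4, ..., 4}² is singular; the curve is smooth.


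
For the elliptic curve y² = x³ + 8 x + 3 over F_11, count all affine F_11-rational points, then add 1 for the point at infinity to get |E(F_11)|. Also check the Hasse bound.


Affine points = {(0, 5), (0, 6), (1, 1), (1, 10), (2, 4), (2, 7), (4, 0), (5, 5), (5, 6), (6, 5), (6, 6), (9, 1), (9, 10), (10, 4), (10, 7)}; affine count = 15; |E(F_11)| = 16.

Discriminant check: Δ ∝ 4a³ + 27b² = 4·8³ + 27·3² = 4·512 + 27·9 ≡ 3 (mod 11). Nonzero ⇒ E is nonsingular.
For each x ∈ F_11, compute rhs = x³ + 8·x + 3 mod 11, then count y ∈ F_11 with y² ≡ rhs.
  x = 0: rhs = 3, matching y values: 5, 6 (2 points).
  x = 1: rhs = 1, matching y values: 1, 10 (2 points).
  x = 2: rhs = 5, matching y values: 4, 7 (2 points).
  x = 3: rhs = 10, matching y values: none (0 points).
  x = 4: rhs = 0, matching y values: 0 (1 points).
  x = 5: rhs = 3, matching y values: 5, 6 (2 points).
  x = 6: rhs = 3, matching y values: 5, 6 (2 points).
  x = 7: rhs = 6, matching y values: none (0 points).
  x = 8: rhs = 7, matching y values: none (0 points).
  x = 9: rhs = 1, matching y values: 1, 10 (2 points).
  x = 10: rhs = 5, matching y values: 4, 7 (2 points).
Total affine count: 15.
Full point count |E(F_11)| = 15 + 1 = 16.
Hasse bound: |16 − (11+1)| = |4| = 4 ≤ 2√11 ≈ 6.6332 ✓.


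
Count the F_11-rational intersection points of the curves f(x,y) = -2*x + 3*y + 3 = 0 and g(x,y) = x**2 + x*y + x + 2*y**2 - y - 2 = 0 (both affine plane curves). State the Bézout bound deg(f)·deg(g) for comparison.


Common zeros: ∅; count = 0; Bézout bound = 2.

deg(f) = 1, deg(g) = 2, so Bézout bound = 2.
Scan x ∈ F_11. For each x, list the y ∈ F_11 with f(x, y) ≡ 0 and those with g(x, y) ≡ 0 (mod 11); the common zeros in that column are the intersection.
  x = 0: f ≡ 0 at y ∈ {10}; g ≡ 0 at y ∈ ∅; common: ∅.
  x = 1: f ≡ 0 at y ∈ {7}; g ≡ 0 at y ∈ {0}; common: ∅.
  x = 2: f ≡ 0 at y ∈ {4}; g ≡ 0 at y ∈ ∅; common: ∅.
  x = 3: f ≡ 0 at y ∈ {1}; g ≡ 0 at y ∈ {2, 8}; common: ∅.
  x = 4: f ≡ 0 at y ∈ {9}; g ≡ 0 at y ∈ ∅; common: ∅.
  x = 5: f ≡ 0 at y ∈ {6}; g ≡ 0 at y ∈ {2, 7}; common: ∅.
  x = 6: f ≡ 0 at y ∈ {3}; g ≡ 0 at y ∈ ∅; common: ∅.
  x = 7: f ≡ 0 at y ∈ {0}; g ≡ 0 at y ∈ {4}; common: ∅.
  x = 8: f ≡ 0 at y ∈ {8}; g ≡ 0 at y ∈ ∅; common: ∅.
  x = 9: f ≡ 0 at y ∈ {5}; g ≡ 0 at y ∈ {0, 7}; common: ∅.
  x = 10: f ≡ 0 at y ∈ {2}; g ≡ 0 at y ∈ {4, 8}; common: ∅.
Collecting: common zeros = ∅, so the count is 0.
Comparison with the Bézout bound: 0 ≤ 2 = deg(f)·deg(g), as expected for curves with no common component (the affine F_11-count falls short of the bound because intersections may lie at infinity, over extension fields, or carry multiplicity).


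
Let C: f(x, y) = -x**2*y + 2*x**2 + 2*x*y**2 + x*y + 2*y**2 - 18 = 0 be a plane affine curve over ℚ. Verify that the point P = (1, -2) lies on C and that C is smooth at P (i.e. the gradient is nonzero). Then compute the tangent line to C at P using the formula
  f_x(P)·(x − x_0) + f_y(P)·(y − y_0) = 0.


Tangent line at P: 14*x - 16*y - 46 = 0.

Step 1: f(1, -2) = 0, so P lies on C.
Step 2: partial derivatives
  f_x(x, y) = -2*x*y + 4*x + 2*y**2 + y, f_y(x, y) = -x**2 + 4*x*y + x + 4*y.
  f_x(P) = 14, f_y(P) = -16 (gradient nonzero, so P is smooth).
Step 3: tangent line at P: 14·(x − 1) + -16·(y − -2) = 0.
Expanding: 14*x - 16*y - 46 = 0.


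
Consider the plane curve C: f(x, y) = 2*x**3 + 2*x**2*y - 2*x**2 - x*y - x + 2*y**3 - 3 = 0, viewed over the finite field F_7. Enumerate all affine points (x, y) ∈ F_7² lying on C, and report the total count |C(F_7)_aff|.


Affine F_7-points: {(1, 2), (1, 6), (4, 1), (4, 2), (4, 4), (6, 5)}; count = 6.

For each of the 49 pairs (x, y) ∈ F_7², evaluate f(x, y) mod 7. Record the zeros.
  x = 0: [0↦4, 1↦6, 2↦6, 3↦2, 4↦6, 5↦2, 6↦2]  zeros at y ∈ ∅
  x = 1: [0↦3, 1↦6, 2↦0, 3↦4, 4↦2, 5↦6, 6↦0]  zeros at y ∈ {2, 6}
  x = 2: [0↦3, 1↦4, 2↦3, 3↦5, 4↦1, 5↦3, 6↦2]  zeros at y ∈ ∅
  x = 3: [0↦2, 1↦5, 2↦6, 3↦3, 4↦1, 5↦5, 6↦6]  zeros at y ∈ ∅
  x = 4: [0↦5, 1↦0, 2↦0, 3↦3, 4↦0, 5↦3, 6↦3]  zeros at y ∈ {1, 2, 4}
  x = 5: [0↦3, 1↦1, 2↦4, 3↦3, 4↦3, 5↦2, 6↦5]  zeros at y ∈ ∅
  x = 6: [0↦1, 1↦6, 2↦2, 3↦1, 4↦1, 5↦0, 6↦3]  zeros at y ∈ {5}
Collecting zeros: affine points = {(1, 2), (1, 6), (4, 1), (4, 2), (4, 4), (6, 5)}.
Total count |C(F_7)_aff| = 6.


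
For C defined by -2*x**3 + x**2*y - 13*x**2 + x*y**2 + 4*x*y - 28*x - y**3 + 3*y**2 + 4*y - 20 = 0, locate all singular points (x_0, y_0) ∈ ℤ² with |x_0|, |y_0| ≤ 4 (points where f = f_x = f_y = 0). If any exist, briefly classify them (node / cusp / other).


Singular points: {(-2, 0)}; classification: node.

Compute partial derivatives:
  f_x = -6*x**2 + 2*x*y - 26*x + y**2 + 4*y - 28.
  f_y = x**2 + 2*x*y + 4*x - 3*y**2 + 6*y + 4.
Scan x_0 ∈ {−4, ..., 4}. For each x_0, f_y(x_0, y) is a polynomial in y; find its integer roots y ∈ {−4, ..., 4}, then test f_x and f at those candidates.
  x = -4: f_y(-4, y) = -3*y**2 - 2*y + 4; no integer root y with |y| ≤ 4.
  x = -3: f_y(-3, y) = 1 - 3*y**2; no integer root y with |y| ≤ 4.
  x = -2: f_y(-2, y) = -3*y**2 + 2*y; vanishes at y ∈ {0}. (-2, 0): f_x = 0, f = 0 — SINGULAR.
  x = -1: f_y(-1, y) = -3*y**2 + 4*y + 1; no integer root y with |y| ≤ 4.
  x = 0: f_y(0, y) = -3*y**2 + 6*y + 4; no integer root y with |y| ≤ 4.
  x = 1: f_y(1, y) = -3*y**2 + 8*y + 9; no integer root y with |y| ≤ 4.
  x = 2: f_y(2, y) = -3*y**2 + 10*y + 16; no integer root y with |y| ≤ 4.
  x = 3: f_y(3, y) = -3*y**2 + 12*y + 25; no integer root y with |y| ≤ 4.
  x = 4: f_y(4, y) = -3*y**2 + 14*y + 36; no integer root y with |y| ≤ 4.
Only singular point on the grid: (-2, 0).
Classify: substitute x = -2 + u, y = 0 + v and expand: f = -2*u**3 + u**2*v - u**2 + u*v**2 - v**3 + v**2.
No constant or linear terms (consistent with a singular point). Quadratic part: -u**2 + v**2. Cubic part: -2*u**3 + u**2*v + u*v**2 - v**3.
The quadratic part v**2 - u**2 = (v − u)(v + u) splits into two distinct linear factors, so there are two distinct tangent lines y − 0 = ±(x − -2) — this is a node (ordinary double point).
Classification: node.


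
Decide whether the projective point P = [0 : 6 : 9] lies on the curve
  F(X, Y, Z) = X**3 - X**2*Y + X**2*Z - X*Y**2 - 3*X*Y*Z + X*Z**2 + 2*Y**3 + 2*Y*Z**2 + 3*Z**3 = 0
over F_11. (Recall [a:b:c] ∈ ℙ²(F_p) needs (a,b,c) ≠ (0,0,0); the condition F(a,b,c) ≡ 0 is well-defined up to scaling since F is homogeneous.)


F(0,6,9) ≡ 5 (mod 11); P is NOT on the curve.

Evaluate F(0, 6, 9) term-by-term (mod 11).
  X**3 ↦ 1·0·1·1 = 0
  -X**2*Y ↦ -1·0·6·1 = 0
  X**2*Z ↦ 1·0·1·9 = 0
  -X*Y**2 ↦ -1·0·36·1 = 0
  -3*X*Y*Z ↦ -3·0·6·9 = 0
  X*Z**2 ↦ 1·0·1·81 = 0
  2*Y**3 ↦ 2·1·216·1 = 432
  2*Y*Z**2 ↦ 2·1·6·81 = 972
  3*Z**3 ↦ 3·1·1·729 = 2187
Sum: F(0, 6, 9) = (0) + (0) + (0) + (0) + (0) + (0) + (432) + (972) + (2187) = 3591.
Reducing mod 11: 3591 ≡ 5 (mod 11).
Since F(a, b, c) ≡ 5 ≠ 0 (mod 11), P does NOT lie on the curve.


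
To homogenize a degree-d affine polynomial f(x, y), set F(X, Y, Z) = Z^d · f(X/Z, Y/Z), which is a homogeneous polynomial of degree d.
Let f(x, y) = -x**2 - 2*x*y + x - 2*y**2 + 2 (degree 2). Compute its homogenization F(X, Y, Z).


F(X, Y, Z) = -X**2 - 2*X*Y + X*Z - 2*Y**2 + 2*Z**2

deg(f) = 2.
Substitute x = X/Z, y = Y/Z into f, then multiply by Z^2.
  monomial -1·x^2·y^0 ↦ -1·X^2·Y^0·Z^0.
  monomial -2·x^1·y^1 ↦ -2·X^1·Y^1·Z^0.
  monomial 1·x^1·y^0 ↦ 1·X^1·Y^0·Z^1.
  monomial -2·x^0·y^2 ↦ -2·X^0·Y^2·Z^0.
  monomial 2·x^0·y^0 ↦ 2·X^0·Y^0·Z^2.
Collecting: F(X, Y, Z) = -X**2 - 2*X*Y + X*Z - 2*Y**2 + 2*Z**2.


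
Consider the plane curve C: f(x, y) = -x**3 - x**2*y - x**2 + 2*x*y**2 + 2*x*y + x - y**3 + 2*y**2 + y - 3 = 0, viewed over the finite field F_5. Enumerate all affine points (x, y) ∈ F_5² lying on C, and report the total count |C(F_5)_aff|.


Affine F_5-points: {(2, 2), (3, 4)}; count = 2.

For each of the 25 pairs (x, y) ∈ F_5², evaluate f(x, y) mod 5. Record the zeros.
  x = 0: [0↦2, 1↦4, 2↦4, 3↦1, 4↦4]  zeros at y ∈ ∅
  x = 1: [0↦1, 1↦1, 2↦3, 3↦1, 4↦4]  zeros at y ∈ ∅
  x = 2: [0↦2, 1↦3, 2↦0, 3↦2, 4↦3]  zeros at y ∈ {2}
  x = 3: [0↦4, 1↦4, 2↦4, 3↦3, 4↦0]  zeros at y ∈ {4}
  x = 4: [0↦1, 1↦3, 2↦4, 3↦3, 4↦4]  zeros at y ∈ ∅
Collecting zeros: affine points = {(2, 2), (3, 4)}.
Total count |C(F_5)_aff| = 2.


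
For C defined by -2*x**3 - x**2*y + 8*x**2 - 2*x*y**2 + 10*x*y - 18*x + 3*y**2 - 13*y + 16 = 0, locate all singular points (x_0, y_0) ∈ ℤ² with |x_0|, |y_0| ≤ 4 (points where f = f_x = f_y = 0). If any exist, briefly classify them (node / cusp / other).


Singular points: {(1, 2)}; classification: cusp.

Compute partial derivatives:
  f_x = -6*x**2 - 2*x*y + 16*x - 2*y**2 + 10*y - 18.
  f_y = -x**2 - 4*x*y + 10*x + 6*y - 13.
Scan x_0 ∈ {−4, ..., 4}. For each x_0, f_y(x_0, y) is a polynomial in y; find its integer roots y ∈ {−4, ..., 4}, then test f_x and f at those candidates.
  x = -4: f_y(-4, y) = 22*y - 69; no integer root y with |y| ≤ 4.
  x = -3: f_y(-3, y) = 18*y - 52; no integer root y with |y| ≤ 4.
  x = -2: f_y(-2, y) = 14*y - 37; no integer root y with |y| ≤ 4.
  x = -1: f_y(-1, y) = 10*y - 24; no integer root y with |y| ≤ 4.
  x = 0: f_y(0, y) = 6*y - 13; no integer root y with |y| ≤ 4.
  x = 1: f_y(1, y) = 2*y - 4; vanishes at y ∈ {2}. (1, 2): f_x = 0, f = 0 — SINGULAR.
  x = 2: f_y(2, y) = 3 - 2*y; no integer root y with |y| ≤ 4.
  x = 3: f_y(3, y) = 8 - 6*y; no integer root y with |y| ≤ 4.
  x = 4: f_y(4, y) = 11 - 10*y; no integer root y with |y| ≤ 4.
Only singular point on the grid: (1, 2).
Classify: substitute x = 1 + u, y = 2 + v and expand: f = -2*u**3 - u**2*v - 2*u*v**2 + v**2.
No constant or linear terms (consistent with a singular point). Quadratic part: v**2. Cubic part: -2*u**3 - u**2*v - 2*u*v**2.
The quadratic part v**2 is a perfect square, so there is a single (double) tangent line v = 0, i.e. y = 2. Restricting the cubic part to that line (v = 0) leaves -2*u**3 ≠ 0, so f is not divisible by v and the branch is v² ≈ 2*u**3 to lowest order — this is a cusp.
Classification: cusp.


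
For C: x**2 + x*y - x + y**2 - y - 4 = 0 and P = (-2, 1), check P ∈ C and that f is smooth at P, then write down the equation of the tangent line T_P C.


Tangent line at P: -4*x - y - 7 = 0.

Step 1: f(-2, 1) = 0, so P lies on C.
Step 2: partial derivatives
  f_x(x, y) = 2*x + y - 1, f_y(x, y) = x + 2*y - 1.
  f_x(P) = -4, f_y(P) = -1 (gradient nonzero, so P is smooth).
Step 3: tangent line at P: -4·(x − -2) + -1·(y − 1) = 0.
Expanding: -4*x - y - 7 = 0.


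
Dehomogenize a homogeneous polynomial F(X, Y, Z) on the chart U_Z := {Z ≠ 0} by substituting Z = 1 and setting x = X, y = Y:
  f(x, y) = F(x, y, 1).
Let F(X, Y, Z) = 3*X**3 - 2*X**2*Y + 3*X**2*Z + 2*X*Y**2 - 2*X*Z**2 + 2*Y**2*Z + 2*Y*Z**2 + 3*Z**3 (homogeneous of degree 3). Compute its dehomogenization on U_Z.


f(x, y) = 3*x**3 - 2*x**2*y + 3*x**2 + 2*x*y**2 - 2*x + 2*y**2 + 2*y + 3

On U_Z we set Z = 1. Each monomial c·X^i·Y^j·Z^k in F becomes c·x^i·y^j·1^k = c·x^i·y^j.
Substituting Z = 1: F(X, Y, 1) = 3*x**3 - 2*x**2*y + 3*x**2 + 2*x*y**2 - 2*x + 2*y**2 + 2*y + 3.
Note: deg(f) ≤ deg(F) = 3; strict inequality happens when F is divisible by Z (lost terms).


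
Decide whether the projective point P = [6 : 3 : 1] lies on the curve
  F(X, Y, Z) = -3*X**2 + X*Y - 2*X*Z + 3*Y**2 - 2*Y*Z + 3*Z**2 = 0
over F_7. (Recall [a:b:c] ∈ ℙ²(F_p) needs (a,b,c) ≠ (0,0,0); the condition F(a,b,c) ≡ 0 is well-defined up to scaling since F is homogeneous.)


F(6,3,1) ≡ 6 (mod 7); P is NOT on the curve.

Evaluate F(6, 3, 1) term-by-term (mod 7).
  -3*X**2 ↦ -3·36·1·1 = -108
  X*Y ↦ 1·6·3·1 = 18
  -2*X*Z ↦ -2·6·1·1 = -12
  3*Y**2 ↦ 3·1·9·1 = 27
  -2*Y*Z ↦ -2·1·3·1 = -6
  3*Z**2 ↦ 3·1·1·1 = 3
Sum: F(6, 3, 1) = (-108) + (18) + (-12) + (27) + (-6) + (3) = -78.
Reducing mod 7: -78 ≡ 6 (mod 7).
Since F(a, b, c) ≡ 6 ≠ 0 (mod 7), P does NOT lie on the curve.


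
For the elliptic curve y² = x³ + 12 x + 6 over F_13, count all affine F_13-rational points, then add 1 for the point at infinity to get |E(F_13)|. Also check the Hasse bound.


Affine points = {(2, 5), (2, 8), (3, 2), (3, 11), (4, 1), (4, 12), (5, 3), (5, 10), (7, 2), (7, 11), (8, 4), (8, 9), (11, 0)}; affine count = 13; |E(F_13)| = 14.

Discriminant check: Δ ∝ 4a³ + 27b² = 4·12³ + 27·6² = 4·1728 + 27·36 ≡ 6 (mod 13). Nonzero ⇒ E is nonsingular.
For each x ∈ F_13, compute rhs = x³ + 12·x + 6 mod 13, then count y ∈ F_13 with y² ≡ rhs.
  x = 0: rhs = 6, matching y values: none (0 points).
  x = 1: rhs = 6, matching y values: none (0 points).
  x = 2: rhs = 12, matching y values: 5, 8 (2 points).
  x = 3: rhs = 4, matching y values: 2, 11 (2 points).
  x = 4: rhs = 1, matching y values: 1, 12 (2 points).
  x = 5: rhs = 9, matching y values: 3, 10 (2 points).
  x = 6: rhs = 8, matching y values: none (0 points).
  x = 7: rhs = 4, matching y values: 2, 11 (2 points).
  x = 8: rhs = 3, matching y values: 4, 9 (2 points).
  x = 9: rhs = 11, matching y values: none (0 points).
  x = 10: rhs = 8, matching y values: none (0 points).
  x = 11: rhs = 0, matching y values: 0 (1 points).
  x = 12: rhs = 6, matching y values: none (0 points).
Total affine count: 13.
Full point count |E(F_13)| = 13 + 1 = 14.
Hasse bound: |14 − (13+1)| = |0| = 0 ≤ 2√13 ≈ 7.2111 ✓.
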